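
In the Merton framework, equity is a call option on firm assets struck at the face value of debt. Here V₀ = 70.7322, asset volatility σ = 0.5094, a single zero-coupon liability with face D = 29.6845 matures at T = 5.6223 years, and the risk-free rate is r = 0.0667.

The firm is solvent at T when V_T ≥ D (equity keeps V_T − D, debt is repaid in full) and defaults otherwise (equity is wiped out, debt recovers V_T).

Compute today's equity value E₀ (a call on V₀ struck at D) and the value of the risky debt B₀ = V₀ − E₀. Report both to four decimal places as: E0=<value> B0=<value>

d₁ = [ln(V₀/D) + (r + σ²/2)T] / (σ√T)
   = [ln(70.7322/29.6845) + (0.0667 + 0.5·0.5094²)·5.6223] / (0.5094·√5.6223)
   = [0.868276 + 1.104468] / 1.207858 = 1.633258
d₂ = d₁ − σ√T = 1.633258 − 1.207858 = 0.425400
N(d₁) = 0.948793,  N(d₂) = 0.664727,  e^(−rT) = 0.687284
E₀ = V₀·N(d₁) − D·e^(−rT)·N(d₂)
   = 70.7322·0.948793 − 29.6845·0.687284·0.664727 = 53.548630
B₀ = V₀ − E₀ = 70.7322 − 53.548630 = 17.183570

E0=53.5486 B0=17.1836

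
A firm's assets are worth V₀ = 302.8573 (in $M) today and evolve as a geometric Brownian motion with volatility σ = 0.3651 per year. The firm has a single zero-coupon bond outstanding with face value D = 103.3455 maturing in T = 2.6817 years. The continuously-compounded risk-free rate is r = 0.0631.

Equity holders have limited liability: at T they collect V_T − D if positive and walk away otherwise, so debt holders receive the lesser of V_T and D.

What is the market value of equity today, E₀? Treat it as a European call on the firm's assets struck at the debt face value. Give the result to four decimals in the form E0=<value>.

E0=216.2386

d₁ = [ln(V₀/D) + (r + σ²/2)T] / (σ√T)
   = [ln(302.8573/103.3455) + (0.0631 + 0.5·0.3651²)·2.6817] / (0.3651·√2.6817)
   = [1.075184 + 0.347948] / 0.597884 = 2.380281
d₂ = d₁ − σ√T = 2.380281 − 0.597884 = 1.782397
N(d₁) = 0.991350,  N(d₂) = 0.962658,  e^(−rT) = 0.844327
E₀ = V₀·N(d₁) − D·e^(−rT)·N(d₂)
   = 302.8573·0.991350 − 103.3455·0.844327·0.962658 = 216.238649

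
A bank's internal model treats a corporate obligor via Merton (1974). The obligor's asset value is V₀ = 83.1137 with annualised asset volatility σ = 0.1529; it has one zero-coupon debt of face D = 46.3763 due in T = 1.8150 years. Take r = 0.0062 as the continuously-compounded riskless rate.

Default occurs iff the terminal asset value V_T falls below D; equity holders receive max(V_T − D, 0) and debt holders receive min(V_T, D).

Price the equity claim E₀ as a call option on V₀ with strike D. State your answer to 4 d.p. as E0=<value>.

E0=37.2635

d₁ = [ln(V₀/D) + (r + σ²/2)T] / (σ√T)
   = [ln(83.1137/46.3763) + (0.0062 + 0.5·0.1529²)·1.8150] / (0.1529·√1.8150)
   = [0.583421 + 0.032469] / 0.205990 = 2.989904
d₂ = d₁ − σ√T = 2.989904 − 0.205990 = 2.783914
N(d₁) = 0.998605,  N(d₂) = 0.997315,  e^(−rT) = 0.988810
E₀ = V₀·N(d₁) − D·e^(−rT)·N(d₂)
   = 83.1137·0.998605 − 46.3763·0.988810·0.997315 = 37.263520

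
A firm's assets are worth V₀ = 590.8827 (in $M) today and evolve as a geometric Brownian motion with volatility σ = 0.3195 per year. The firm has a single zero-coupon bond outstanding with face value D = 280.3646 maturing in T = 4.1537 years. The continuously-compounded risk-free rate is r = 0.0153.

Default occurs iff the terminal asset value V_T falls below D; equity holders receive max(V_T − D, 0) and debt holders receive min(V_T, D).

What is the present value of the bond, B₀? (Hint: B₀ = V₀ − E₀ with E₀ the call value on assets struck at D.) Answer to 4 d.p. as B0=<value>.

d₁ = [ln(V₀/D) + (r + σ²/2)T] / (σ√T)
   = [ln(590.8827/280.3646) + (0.0153 + 0.5·0.3195²)·4.1537] / (0.3195·√4.1537)
   = [0.745527 + 0.275557] / 0.651161 = 1.568097
d₂ = d₁ − σ√T = 1.568097 − 0.651161 = 0.916936
N(d₁) = 0.941571,  N(d₂) = 0.820412,  e^(−rT) = 0.938426
E₀ = V₀·N(d₁) − D·e^(−rT)·N(d₂)
   = 590.8827·0.941571 − 280.3646·0.938426·0.820412 = 340.506398
B₀ = V₀ − E₀ = 590.8827 − 340.506398 = 250.376302

B0=250.3763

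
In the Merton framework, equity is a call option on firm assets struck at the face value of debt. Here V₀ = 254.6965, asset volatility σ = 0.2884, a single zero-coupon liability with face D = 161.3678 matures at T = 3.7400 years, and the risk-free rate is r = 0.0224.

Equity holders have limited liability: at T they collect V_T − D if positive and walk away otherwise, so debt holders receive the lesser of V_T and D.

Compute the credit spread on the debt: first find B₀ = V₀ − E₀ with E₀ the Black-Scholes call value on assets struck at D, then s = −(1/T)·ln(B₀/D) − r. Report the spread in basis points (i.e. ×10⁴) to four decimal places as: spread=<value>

d₁ = [ln(V₀/D) + (r + σ²/2)T] / (σ√T)
   = [ln(254.6965/161.3678) + (0.0224 + 0.5·0.2884²)·3.7400] / (0.2884·√3.7400)
   = [0.456386 + 0.239312] / 0.557739 = 1.247355
d₂ = d₁ − σ√T = 1.247355 − 0.557739 = 0.689616
N(d₁) = 0.893866,  N(d₂) = 0.754782,  e^(−rT) = 0.919637
E₀ = V₀·N(d₁) − D·e^(−rT)·N(d₂)
   = 254.6965·0.893866 − 161.3678·0.919637·0.754782 = 115.655078
B₀ = V₀ − E₀ = 254.6965 − 115.655078 = 139.041422
spread = −(1/T)·ln(B₀/D) − r = −(1/3.7400)·ln(139.041422/161.3678) − 0.0224 = 0.01741667
in basis points: 0.01741667 × 10⁴ = 174.1667 bp

spread=174.1667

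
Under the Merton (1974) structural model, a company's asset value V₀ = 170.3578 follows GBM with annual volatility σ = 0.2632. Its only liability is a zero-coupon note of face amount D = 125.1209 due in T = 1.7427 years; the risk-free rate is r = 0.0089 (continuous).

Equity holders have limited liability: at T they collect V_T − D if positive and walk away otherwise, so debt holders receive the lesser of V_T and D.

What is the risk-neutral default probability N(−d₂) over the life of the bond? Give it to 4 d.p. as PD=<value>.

PD=0.2239

d₁ = [ln(V₀/D) + (r + σ²/2)T] / (σ√T)
   = [ln(170.3578/125.1209) + (0.0089 + 0.5·0.2632²)·1.7427] / (0.2632·√1.7427)
   = [0.308620 + 0.075872] / 0.347454 = 1.106600
d₂ = d₁ − σ√T = 1.106600 − 0.347454 = 0.759146
risk-neutral PD = N(−d₂) = N(-0.759146) = 0.223882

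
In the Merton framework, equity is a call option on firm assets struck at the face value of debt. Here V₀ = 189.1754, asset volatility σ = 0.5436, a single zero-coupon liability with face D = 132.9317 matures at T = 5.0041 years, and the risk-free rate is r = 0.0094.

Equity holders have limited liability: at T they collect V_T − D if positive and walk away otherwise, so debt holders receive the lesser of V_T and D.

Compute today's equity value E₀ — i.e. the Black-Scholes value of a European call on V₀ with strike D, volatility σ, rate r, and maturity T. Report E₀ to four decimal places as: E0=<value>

E0=106.7116

d₁ = [ln(V₀/D) + (r + σ²/2)T] / (σ√T)
   = [ln(189.1754/132.9317) + (0.0094 + 0.5·0.5436²)·5.0041] / (0.5436·√5.0041)
   = [0.352839 + 0.786397] / 1.216025 = 0.936852
d₂ = d₁ − σ√T = 0.936852 − 1.216025 = -0.279172
N(d₁) = 0.825583,  N(d₂) = 0.390056,  e^(−rT) = 0.954051
E₀ = V₀·N(d₁) − D·e^(−rT)·N(d₂)
   = 189.1754·0.825583 − 132.9317·0.954051·0.390056 = 106.711621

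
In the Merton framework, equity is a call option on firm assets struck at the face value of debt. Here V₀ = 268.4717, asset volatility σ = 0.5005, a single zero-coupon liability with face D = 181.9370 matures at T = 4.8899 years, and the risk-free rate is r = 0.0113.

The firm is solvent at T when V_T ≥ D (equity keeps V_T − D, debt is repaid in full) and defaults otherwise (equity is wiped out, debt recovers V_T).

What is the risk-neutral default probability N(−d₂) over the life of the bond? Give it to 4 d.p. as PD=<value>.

PD=0.5604

d₁ = [ln(V₀/D) + (r + σ²/2)T] / (σ√T)
   = [ln(268.4717/181.9370) + (0.0113 + 0.5·0.5005²)·4.8899] / (0.5005·√4.8899)
   = [0.389085 + 0.667716] / 1.106762 = 0.954859
d₂ = d₁ − σ√T = 0.954859 − 1.106762 = -0.151902
risk-neutral PD = N(−d₂) = N(0.151902) = 0.560368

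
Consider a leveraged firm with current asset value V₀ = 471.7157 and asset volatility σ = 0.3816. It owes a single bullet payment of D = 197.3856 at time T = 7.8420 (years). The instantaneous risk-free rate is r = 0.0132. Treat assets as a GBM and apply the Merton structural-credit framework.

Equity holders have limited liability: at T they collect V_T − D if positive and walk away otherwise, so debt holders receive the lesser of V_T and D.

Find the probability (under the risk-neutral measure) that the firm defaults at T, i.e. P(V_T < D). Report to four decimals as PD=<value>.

d₁ = [ln(V₀/D) + (r + σ²/2)T] / (σ√T)
   = [ln(471.7157/197.3856) + (0.0132 + 0.5·0.3816²)·7.8420] / (0.3816·√7.8420)
   = [0.871217 + 0.674485] / 1.068616 = 1.446452
d₂ = d₁ − σ√T = 1.446452 − 1.068616 = 0.377836
risk-neutral PD = N(−d₂) = N(-0.377836) = 0.352776

PD=0.3528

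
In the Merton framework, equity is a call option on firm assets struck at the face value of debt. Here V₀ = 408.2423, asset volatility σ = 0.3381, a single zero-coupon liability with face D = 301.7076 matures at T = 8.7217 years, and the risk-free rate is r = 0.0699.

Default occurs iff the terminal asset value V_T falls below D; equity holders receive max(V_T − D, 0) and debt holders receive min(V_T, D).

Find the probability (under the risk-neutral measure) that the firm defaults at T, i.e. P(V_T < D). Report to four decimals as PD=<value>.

PD=0.3394

d₁ = [ln(V₀/D) + (r + σ²/2)T] / (σ√T)
   = [ln(408.2423/301.7076) + (0.0699 + 0.5·0.3381²)·8.7217] / (0.3381·√8.7217)
   = [0.302403 + 1.108143] / 0.998495 = 1.412672
d₂ = d₁ − σ√T = 1.412672 − 0.998495 = 0.414177
risk-neutral PD = N(−d₂) = N(-0.414177) = 0.339372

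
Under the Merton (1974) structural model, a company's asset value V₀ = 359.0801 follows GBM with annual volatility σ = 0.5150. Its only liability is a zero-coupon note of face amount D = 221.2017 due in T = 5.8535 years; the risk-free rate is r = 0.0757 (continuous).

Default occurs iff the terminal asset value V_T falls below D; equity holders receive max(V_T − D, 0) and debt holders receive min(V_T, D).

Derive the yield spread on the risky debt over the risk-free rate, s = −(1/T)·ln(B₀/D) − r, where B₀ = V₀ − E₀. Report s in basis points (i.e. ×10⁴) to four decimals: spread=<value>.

d₁ = [ln(V₀/D) + (r + σ²/2)T] / (σ√T)
   = [ln(359.0801/221.2017) + (0.0757 + 0.5·0.5150²)·5.8535] / (0.5150·√5.8535)
   = [0.484471 + 1.219357] / 1.245991 = 1.367447
d₂ = d₁ − σ√T = 1.367447 − 1.245991 = 0.121456
N(d₁) = 0.914257,  N(d₂) = 0.548335,  e^(−rT) = 0.642037
E₀ = V₀·N(d₁) − D·e^(−rT)·N(d₂)
   = 359.0801·0.914257 − 221.2017·0.642037·0.548335 = 250.417332
B₀ = V₀ − E₀ = 359.0801 − 250.417332 = 108.662768
spread = −(1/T)·ln(B₀/D) − r = −(1/5.8535)·ln(108.662768/221.2017) − 0.0757 = 0.04573602
in basis points: 0.04573602 × 10⁴ = 457.3602 bp

spread=457.3602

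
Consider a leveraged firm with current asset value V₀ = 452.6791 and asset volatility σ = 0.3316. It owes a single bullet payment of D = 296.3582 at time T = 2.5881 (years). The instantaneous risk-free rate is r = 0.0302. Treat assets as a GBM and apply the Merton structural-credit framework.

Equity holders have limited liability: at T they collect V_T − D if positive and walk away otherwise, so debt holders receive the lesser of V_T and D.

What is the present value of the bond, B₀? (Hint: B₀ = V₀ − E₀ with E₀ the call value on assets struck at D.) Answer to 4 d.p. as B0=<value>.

d₁ = [ln(V₀/D) + (r + σ²/2)T] / (σ√T)
   = [ln(452.6791/296.3582) + (0.0302 + 0.5·0.3316²)·2.5881] / (0.3316·√2.5881)
   = [0.423615 + 0.220452] / 0.533464 = 1.207330
d₂ = d₁ − σ√T = 1.207330 − 0.533464 = 0.673866
N(d₁) = 0.886348,  N(d₂) = 0.749802,  e^(−rT) = 0.924816
E₀ = V₀·N(d₁) − D·e^(−rT)·N(d₂)
   = 452.6791·0.886348 − 296.3582·0.924816·0.749802 = 195.727725
B₀ = V₀ − E₀ = 452.6791 − 195.727725 = 256.951375

B0=256.9514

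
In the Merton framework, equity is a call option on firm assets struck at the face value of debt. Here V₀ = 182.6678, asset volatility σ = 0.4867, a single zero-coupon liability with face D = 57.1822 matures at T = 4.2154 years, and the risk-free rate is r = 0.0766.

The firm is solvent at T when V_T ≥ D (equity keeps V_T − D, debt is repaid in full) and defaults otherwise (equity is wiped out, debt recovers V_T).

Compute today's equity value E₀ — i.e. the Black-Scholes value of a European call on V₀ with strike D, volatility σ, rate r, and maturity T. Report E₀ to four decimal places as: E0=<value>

E0=143.6720

d₁ = [ln(V₀/D) + (r + σ²/2)T] / (σ√T)
   = [ln(182.6678/57.1822) + (0.0766 + 0.5·0.4867²)·4.2154] / (0.4867·√4.2154)
   = [1.161427 + 0.822165] / 0.999265 = 1.985050
d₂ = d₁ − σ√T = 1.985050 − 0.999265 = 0.985785
N(d₁) = 0.976431,  N(d₂) = 0.837881,  e^(−rT) = 0.724047
E₀ = V₀·N(d₁) − D·e^(−rT)·N(d₂)
   = 182.6678·0.976431 − 57.1822·0.724047·0.837881 = 143.672005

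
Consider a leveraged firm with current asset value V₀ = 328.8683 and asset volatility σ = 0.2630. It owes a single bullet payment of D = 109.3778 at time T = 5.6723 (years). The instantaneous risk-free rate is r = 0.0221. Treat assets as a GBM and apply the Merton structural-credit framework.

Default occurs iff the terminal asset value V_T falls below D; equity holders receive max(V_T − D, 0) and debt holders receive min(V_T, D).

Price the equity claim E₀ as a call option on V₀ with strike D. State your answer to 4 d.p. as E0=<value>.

E0=233.3980

d₁ = [ln(V₀/D) + (r + σ²/2)T] / (σ√T)
   = [ln(328.8683/109.3778) + (0.0221 + 0.5·0.2630²)·5.6723] / (0.2630·√5.6723)
   = [1.100849 + 0.321531] / 0.626376 = 2.270809
d₂ = d₁ − σ√T = 2.270809 − 0.626376 = 1.644432
N(d₁) = 0.988421,  N(d₂) = 0.949957,  e^(−rT) = 0.882181
E₀ = V₀·N(d₁) − D·e^(−rT)·N(d₂)
   = 328.8683·0.988421 − 109.3778·0.882181·0.949957 = 233.397951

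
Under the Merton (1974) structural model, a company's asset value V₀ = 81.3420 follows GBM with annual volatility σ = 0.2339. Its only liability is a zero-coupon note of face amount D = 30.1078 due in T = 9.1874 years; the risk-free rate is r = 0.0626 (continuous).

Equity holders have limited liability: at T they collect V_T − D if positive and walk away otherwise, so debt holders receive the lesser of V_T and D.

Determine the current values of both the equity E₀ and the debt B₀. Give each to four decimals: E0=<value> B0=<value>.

d₁ = [ln(V₀/D) + (r + σ²/2)T] / (σ√T)
   = [ln(81.3420/30.1078) + (0.0626 + 0.5·0.2339²)·9.1874] / (0.2339·√9.1874)
   = [0.993878 + 0.826449] / 0.708968 = 2.567574
d₂ = d₁ − σ√T = 2.567574 − 0.708968 = 1.858606
N(d₁) = 0.994879,  N(d₂) = 0.968458,  e^(−rT) = 0.562631
E₀ = V₀·N(d₁) − D·e^(−rT)·N(d₂)
   = 81.3420·0.994879 − 30.1078·0.562631·0.968458 = 64.520194
B₀ = V₀ − E₀ = 81.3420 − 64.520194 = 16.821806

E0=64.5202 B0=16.8218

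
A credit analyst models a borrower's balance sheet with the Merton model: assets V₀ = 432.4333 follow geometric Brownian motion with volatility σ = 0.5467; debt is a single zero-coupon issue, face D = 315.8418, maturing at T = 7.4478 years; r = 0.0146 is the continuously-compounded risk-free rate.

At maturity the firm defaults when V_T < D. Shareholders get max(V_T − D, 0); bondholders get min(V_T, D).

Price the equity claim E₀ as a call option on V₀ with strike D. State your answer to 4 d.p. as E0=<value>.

d₁ = [ln(V₀/D) + (r + σ²/2)T] / (σ√T)
   = [ln(432.4333/315.8418) + (0.0146 + 0.5·0.5467²)·7.4478] / (0.5467·√7.4478)
   = [0.314187 + 1.221740] / 1.491980 = 1.029455
d₂ = d₁ − σ√T = 1.029455 − 1.491980 = -0.462525
N(d₁) = 0.848367,  N(d₂) = 0.321852,  e^(−rT) = 0.896965
E₀ = V₀·N(d₁) − D·e^(−rT)·N(d₂)
   = 432.4333·0.848367 − 315.8418·0.896965·0.321852 = 275.681648

E0=275.6816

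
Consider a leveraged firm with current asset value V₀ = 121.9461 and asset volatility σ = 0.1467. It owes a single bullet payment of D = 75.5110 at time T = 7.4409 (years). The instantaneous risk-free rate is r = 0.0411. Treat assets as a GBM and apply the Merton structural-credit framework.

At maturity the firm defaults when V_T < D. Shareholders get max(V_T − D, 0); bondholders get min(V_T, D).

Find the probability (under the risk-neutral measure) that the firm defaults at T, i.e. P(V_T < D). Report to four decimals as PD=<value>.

d₁ = [ln(V₀/D) + (r + σ²/2)T] / (σ√T)
   = [ln(121.9461/75.5110) + (0.0411 + 0.5·0.1467²)·7.4409] / (0.1467·√7.4409)
   = [0.479301 + 0.385888] / 0.400168 = 2.162062
d₂ = d₁ − σ√T = 2.162062 − 0.400168 = 1.761894
risk-neutral PD = N(−d₂) = N(-1.761894) = 0.039044

PD=0.0390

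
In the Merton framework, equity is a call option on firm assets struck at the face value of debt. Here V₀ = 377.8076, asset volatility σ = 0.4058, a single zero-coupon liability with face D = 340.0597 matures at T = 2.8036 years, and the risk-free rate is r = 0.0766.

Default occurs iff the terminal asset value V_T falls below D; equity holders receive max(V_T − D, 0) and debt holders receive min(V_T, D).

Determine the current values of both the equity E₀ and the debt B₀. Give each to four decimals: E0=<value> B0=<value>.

E0=147.4420 B0=230.3656

d₁ = [ln(V₀/D) + (r + σ²/2)T] / (σ√T)
   = [ln(377.8076/340.0597) + (0.0766 + 0.5·0.4058²)·2.8036] / (0.4058·√2.8036)
   = [0.105264 + 0.445595] / 0.679470 = 0.810719
d₂ = d₁ − σ√T = 0.810719 − 0.679470 = 0.131250
N(d₁) = 0.791237,  N(d₂) = 0.552211,  e^(−rT) = 0.806738
E₀ = V₀·N(d₁) − D·e^(−rT)·N(d₂)
   = 377.8076·0.791237 − 340.0597·0.806738·0.552211 = 147.442017
B₀ = V₀ − E₀ = 377.8076 − 147.442017 = 230.365583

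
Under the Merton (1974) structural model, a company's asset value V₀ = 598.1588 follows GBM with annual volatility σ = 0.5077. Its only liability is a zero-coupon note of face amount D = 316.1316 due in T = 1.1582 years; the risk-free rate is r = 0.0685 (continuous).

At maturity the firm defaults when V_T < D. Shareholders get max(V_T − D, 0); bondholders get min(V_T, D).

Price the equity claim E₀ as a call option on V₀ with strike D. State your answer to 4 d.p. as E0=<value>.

d₁ = [ln(V₀/D) + (r + σ²/2)T] / (σ√T)
   = [ln(598.1588/316.1316) + (0.0685 + 0.5·0.5077²)·1.1582] / (0.5077·√1.1582)
   = [0.637698 + 0.228605] / 0.546385 = 1.585517
d₂ = d₁ − σ√T = 1.585517 − 0.546385 = 1.039131
N(d₁) = 0.943575,  N(d₂) = 0.850628,  e^(−rT) = 0.923729
E₀ = V₀·N(d₁) − D·e^(−rT)·N(d₂)
   = 598.1588·0.943575 − 316.1316·0.923729·0.850628 = 316.007647

E0=316.0076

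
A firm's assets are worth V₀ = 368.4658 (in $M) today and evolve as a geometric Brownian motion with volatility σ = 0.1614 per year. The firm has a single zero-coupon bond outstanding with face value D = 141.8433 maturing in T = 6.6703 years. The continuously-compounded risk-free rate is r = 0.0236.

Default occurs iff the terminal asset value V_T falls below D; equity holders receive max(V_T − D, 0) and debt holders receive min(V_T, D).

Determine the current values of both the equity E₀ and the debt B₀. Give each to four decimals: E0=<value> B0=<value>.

E0=247.3844 B0=121.0814

d₁ = [ln(V₀/D) + (r + σ²/2)T] / (σ√T)
   = [ln(368.4658/141.8433) + (0.0236 + 0.5·0.1614²)·6.6703] / (0.1614·√6.6703)
   = [0.954625 + 0.244300] / 0.416847 = 2.876177
d₂ = d₁ − σ√T = 2.876177 − 0.416847 = 2.459331
N(d₁) = 0.997987,  N(d₂) = 0.993040,  e^(−rT) = 0.854346
E₀ = V₀·N(d₁) − D·e^(−rT)·N(d₂)
   = 368.4658·0.997987 − 141.8433·0.854346·0.993040 = 247.384384
B₀ = V₀ − E₀ = 368.4658 − 247.384384 = 121.081416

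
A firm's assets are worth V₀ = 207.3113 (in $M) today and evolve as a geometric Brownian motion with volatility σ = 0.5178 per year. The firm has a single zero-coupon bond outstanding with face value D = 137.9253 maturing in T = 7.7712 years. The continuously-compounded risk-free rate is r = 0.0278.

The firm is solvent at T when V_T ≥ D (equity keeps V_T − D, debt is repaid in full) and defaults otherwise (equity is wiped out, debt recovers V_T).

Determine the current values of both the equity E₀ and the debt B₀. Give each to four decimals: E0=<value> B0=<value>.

E0=138.6453 B0=68.6660

d₁ = [ln(V₀/D) + (r + σ²/2)T] / (σ√T)
   = [ln(207.3113/137.9253) + (0.0278 + 0.5·0.5178²)·7.7712] / (0.5178·√7.7712)
   = [0.407509 + 1.257834] / 1.443464 = 1.153713
d₂ = d₁ − σ√T = 1.153713 − 1.443464 = -0.289752
N(d₁) = 0.875691,  N(d₂) = 0.386003,  e^(−rT) = 0.805704
E₀ = V₀·N(d₁) − D·e^(−rT)·N(d₂)
   = 207.3113·0.875691 − 137.9253·0.805704·0.386003 = 138.645312
B₀ = V₀ − E₀ = 207.3113 − 138.645312 = 68.665988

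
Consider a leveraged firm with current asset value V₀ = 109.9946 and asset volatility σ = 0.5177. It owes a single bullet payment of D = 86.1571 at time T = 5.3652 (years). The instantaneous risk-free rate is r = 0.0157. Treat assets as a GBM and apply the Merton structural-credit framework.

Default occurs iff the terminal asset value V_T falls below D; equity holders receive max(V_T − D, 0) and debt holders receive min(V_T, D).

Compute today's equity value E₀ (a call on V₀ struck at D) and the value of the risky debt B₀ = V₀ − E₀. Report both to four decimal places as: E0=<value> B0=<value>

d₁ = [ln(V₀/D) + (r + σ²/2)T] / (σ√T)
   = [ln(109.9946/86.1571) + (0.0157 + 0.5·0.5177²)·5.3652] / (0.5177·√5.3652)
   = [0.244259 + 0.803206] / 1.199143 = 0.873511
d₂ = d₁ − σ√T = 0.873511 − 1.199143 = -0.325632
N(d₁) = 0.808808,  N(d₂) = 0.372351,  e^(−rT) = 0.919216
E₀ = V₀·N(d₁) − D·e^(−rT)·N(d₂)
   = 109.9946·0.808808 − 86.1571·0.919216·0.372351 = 59.475368
B₀ = V₀ − E₀ = 109.9946 − 59.475368 = 50.519232

E0=59.4754 B0=50.5192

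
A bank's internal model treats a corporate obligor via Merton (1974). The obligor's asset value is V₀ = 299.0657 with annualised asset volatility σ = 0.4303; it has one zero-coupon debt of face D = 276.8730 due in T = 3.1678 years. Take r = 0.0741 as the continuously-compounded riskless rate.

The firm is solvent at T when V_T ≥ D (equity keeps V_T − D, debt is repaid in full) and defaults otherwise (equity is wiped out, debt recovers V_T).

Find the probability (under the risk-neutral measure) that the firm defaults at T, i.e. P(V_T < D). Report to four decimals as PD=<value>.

PD=0.4903

d₁ = [ln(V₀/D) + (r + σ²/2)T] / (σ√T)
   = [ln(299.0657/276.8730) + (0.0741 + 0.5·0.4303²)·3.1678] / (0.4303·√3.1678)
   = [0.077104 + 0.528006] / 0.765861 = 0.790104
d₂ = d₁ − σ√T = 0.790104 − 0.765861 = 0.024243
risk-neutral PD = N(−d₂) = N(-0.024243) = 0.490330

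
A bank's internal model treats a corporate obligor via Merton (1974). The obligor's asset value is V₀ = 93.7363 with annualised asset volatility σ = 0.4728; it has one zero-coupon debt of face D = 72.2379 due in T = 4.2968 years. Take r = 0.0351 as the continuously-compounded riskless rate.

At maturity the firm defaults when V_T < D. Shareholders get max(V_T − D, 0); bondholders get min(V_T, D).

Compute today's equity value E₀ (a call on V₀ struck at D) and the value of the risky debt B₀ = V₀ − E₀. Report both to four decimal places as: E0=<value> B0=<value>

E0=47.4038 B0=46.3325

d₁ = [ln(V₀/D) + (r + σ²/2)T] / (σ√T)
   = [ln(93.7363/72.2379) + (0.0351 + 0.5·0.4728²)·4.2968] / (0.4728·√4.2968)
   = [0.260521 + 0.631071] / 0.980054 = 0.909737
d₂ = d₁ − σ√T = 0.909737 − 0.980054 = -0.070317
N(d₁) = 0.818519,  N(d₂) = 0.471971,  e^(−rT) = 0.860004
E₀ = V₀·N(d₁) − D·e^(−rT)·N(d₂)
   = 93.7363·0.818519 − 72.2379·0.860004·0.471971 = 47.403841
B₀ = V₀ − E₀ = 93.7363 − 47.403841 = 46.332459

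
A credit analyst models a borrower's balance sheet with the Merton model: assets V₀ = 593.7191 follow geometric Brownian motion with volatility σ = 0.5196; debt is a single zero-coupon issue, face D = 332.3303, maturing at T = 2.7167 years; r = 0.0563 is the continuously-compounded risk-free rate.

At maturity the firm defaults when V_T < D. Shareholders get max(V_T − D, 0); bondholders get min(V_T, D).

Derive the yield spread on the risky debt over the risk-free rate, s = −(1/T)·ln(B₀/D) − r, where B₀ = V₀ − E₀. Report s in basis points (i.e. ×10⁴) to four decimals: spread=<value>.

d₁ = [ln(V₀/D) + (r + σ²/2)T] / (σ√T)
   = [ln(593.7191/332.3303) + (0.0563 + 0.5·0.5196²)·2.7167] / (0.5196·√2.7167)
   = [0.580277 + 0.519683] / 0.856426 = 1.284361
d₂ = d₁ − σ√T = 1.284361 − 0.856426 = 0.427934
N(d₁) = 0.900492,  N(d₂) = 0.665651,  e^(−rT) = 0.858172
E₀ = V₀·N(d₁) − D·e^(−rT)·N(d₂)
   = 593.7191·0.900492 − 332.3303·0.858172·0.665651 = 344.798016
B₀ = V₀ − E₀ = 593.7191 − 344.798016 = 248.921084
spread = −(1/T)·ln(B₀/D) − r = −(1/2.7167)·ln(248.921084/332.3303) − 0.0563 = 0.05007665
in basis points: 0.05007665 × 10⁴ = 500.7665 bp

spread=500.7665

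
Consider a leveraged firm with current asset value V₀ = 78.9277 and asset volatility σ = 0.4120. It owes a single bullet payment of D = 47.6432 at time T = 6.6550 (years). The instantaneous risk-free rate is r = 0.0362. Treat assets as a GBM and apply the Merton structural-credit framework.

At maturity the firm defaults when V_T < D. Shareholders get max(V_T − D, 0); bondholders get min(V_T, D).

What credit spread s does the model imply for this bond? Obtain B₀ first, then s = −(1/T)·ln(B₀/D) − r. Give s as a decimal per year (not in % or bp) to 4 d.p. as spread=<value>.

spread=0.0341

d₁ = [ln(V₀/D) + (r + σ²/2)T] / (σ√T)
   = [ln(78.9277/47.6432) + (0.0362 + 0.5·0.4120²)·6.6550] / (0.4120·√6.6550)
   = [0.504792 + 0.805734] / 1.062848 = 1.233033
d₂ = d₁ − σ√T = 1.233033 − 1.062848 = 0.170184
N(d₁) = 0.891218,  N(d₂) = 0.567567,  e^(−rT) = 0.785912
E₀ = V₀·N(d₁) − D·e^(−rT)·N(d₂)
   = 78.9277·0.891218 − 47.6432·0.785912·0.567567 = 49.090181
B₀ = V₀ − E₀ = 78.9277 − 49.090181 = 29.837519
spread = −(1/T)·ln(B₀/D) − r = −(1/6.6550)·ln(29.837519/47.6432) − 0.0362 = 0.03411905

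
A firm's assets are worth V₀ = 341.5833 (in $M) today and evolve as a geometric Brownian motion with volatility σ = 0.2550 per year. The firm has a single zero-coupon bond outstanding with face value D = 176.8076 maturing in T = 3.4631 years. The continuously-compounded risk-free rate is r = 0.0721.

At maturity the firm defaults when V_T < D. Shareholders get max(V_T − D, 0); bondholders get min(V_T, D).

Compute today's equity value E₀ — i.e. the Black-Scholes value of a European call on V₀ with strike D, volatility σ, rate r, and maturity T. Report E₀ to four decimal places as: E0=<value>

E0=204.9163

d₁ = [ln(V₀/D) + (r + σ²/2)T] / (σ√T)
   = [ln(341.5833/176.8076) + (0.0721 + 0.5·0.2550²)·3.4631] / (0.2550·√3.4631)
   = [0.658529 + 0.362284] / 0.474540 = 2.151164
d₂ = d₁ − σ√T = 2.151164 − 0.474540 = 1.676624
N(d₁) = 0.984268,  N(d₂) = 0.953192,  e^(−rT) = 0.779043
E₀ = V₀·N(d₁) − D·e^(−rT)·N(d₂)
   = 341.5833·0.984268 − 176.8076·0.779043·0.953192 = 204.916345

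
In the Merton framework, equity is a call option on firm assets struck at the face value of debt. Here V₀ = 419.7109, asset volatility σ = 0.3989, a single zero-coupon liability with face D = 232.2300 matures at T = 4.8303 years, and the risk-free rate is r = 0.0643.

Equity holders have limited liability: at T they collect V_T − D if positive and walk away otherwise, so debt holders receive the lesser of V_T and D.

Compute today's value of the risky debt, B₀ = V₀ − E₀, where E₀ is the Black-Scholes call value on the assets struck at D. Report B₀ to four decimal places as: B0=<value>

d₁ = [ln(V₀/D) + (r + σ²/2)T] / (σ√T)
   = [ln(419.7109/232.2300) + (0.0643 + 0.5·0.3989²)·4.8303] / (0.3989·√4.8303)
   = [0.591838 + 0.694890] / 0.876700 = 1.467694
d₂ = d₁ − σ√T = 1.467694 − 0.876700 = 0.590994
N(d₁) = 0.928906,  N(d₂) = 0.722738,  e^(−rT) = 0.733016
E₀ = V₀·N(d₁) − D·e^(−rT)·N(d₂)
   = 419.7109·0.928906 − 232.2300·0.733016·0.722738 = 266.841756
B₀ = V₀ − E₀ = 419.7109 − 266.841756 = 152.869144

B0=152.8691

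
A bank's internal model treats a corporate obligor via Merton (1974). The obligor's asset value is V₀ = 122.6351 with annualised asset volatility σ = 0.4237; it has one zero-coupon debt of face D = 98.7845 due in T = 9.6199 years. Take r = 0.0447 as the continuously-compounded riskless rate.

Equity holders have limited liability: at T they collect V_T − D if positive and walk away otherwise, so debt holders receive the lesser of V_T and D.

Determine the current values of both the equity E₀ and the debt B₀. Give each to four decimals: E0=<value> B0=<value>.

d₁ = [ln(V₀/D) + (r + σ²/2)T] / (σ√T)
   = [ln(122.6351/98.7845) + (0.0447 + 0.5·0.4237²)·9.6199] / (0.4237·√9.6199)
   = [0.216273 + 1.293500] / 1.314146 = 1.148862
d₂ = d₁ − σ√T = 1.148862 − 1.314146 = -0.165285
N(d₁) = 0.874693,  N(d₂) = 0.434360,  e^(−rT) = 0.650503
E₀ = V₀·N(d₁) − D·e^(−rT)·N(d₂)
   = 122.6351·0.874693 − 98.7845·0.650503·0.434360 = 79.356325
B₀ = V₀ − E₀ = 122.6351 − 79.356325 = 43.278775

E0=79.3563 B0=43.2788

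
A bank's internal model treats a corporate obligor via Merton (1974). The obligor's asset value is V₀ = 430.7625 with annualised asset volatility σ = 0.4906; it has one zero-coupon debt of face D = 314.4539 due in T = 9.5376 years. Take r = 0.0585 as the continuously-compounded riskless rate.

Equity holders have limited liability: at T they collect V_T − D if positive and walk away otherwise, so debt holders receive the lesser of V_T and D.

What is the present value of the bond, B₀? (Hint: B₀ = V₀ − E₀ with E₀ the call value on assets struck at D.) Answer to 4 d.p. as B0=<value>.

d₁ = [ln(V₀/D) + (r + σ²/2)T] / (σ√T)
   = [ln(430.7625/314.4539) + (0.0585 + 0.5·0.4906²)·9.5376] / (0.4906·√9.5376)
   = [0.314719 + 1.705744] / 1.515120 = 1.333534
d₂ = d₁ − σ√T = 1.333534 − 1.515120 = -0.181587
N(d₁) = 0.908822,  N(d₂) = 0.427954,  e^(−rT) = 0.572381
E₀ = V₀·N(d₁) − D·e^(−rT)·N(d₂)
   = 430.7625·0.908822 − 314.4539·0.572381·0.427954 = 314.459943
B₀ = V₀ − E₀ = 430.7625 − 314.459943 = 116.302557

B0=116.3026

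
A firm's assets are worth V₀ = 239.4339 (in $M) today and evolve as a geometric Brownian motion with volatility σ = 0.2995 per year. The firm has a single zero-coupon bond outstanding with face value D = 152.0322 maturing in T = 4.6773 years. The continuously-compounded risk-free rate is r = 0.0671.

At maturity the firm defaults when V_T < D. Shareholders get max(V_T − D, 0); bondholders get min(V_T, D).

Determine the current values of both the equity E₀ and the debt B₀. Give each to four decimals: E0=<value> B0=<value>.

E0=134.2457 B0=105.1882

d₁ = [ln(V₀/D) + (r + σ²/2)T] / (σ√T)
   = [ln(239.4339/152.0322) + (0.0671 + 0.5·0.2995²)·4.6773] / (0.2995·√4.6773)
   = [0.454185 + 0.523624] / 0.647731 = 1.509593
d₂ = d₁ − σ√T = 1.509593 − 0.647731 = 0.861862
N(d₁) = 0.934426,  N(d₂) = 0.805618,  e^(−rT) = 0.730631
E₀ = V₀·N(d₁) − D·e^(−rT)·N(d₂)
   = 239.4339·0.934426 − 152.0322·0.730631·0.805618 = 134.245717
B₀ = V₀ − E₀ = 239.4339 − 134.245717 = 105.188183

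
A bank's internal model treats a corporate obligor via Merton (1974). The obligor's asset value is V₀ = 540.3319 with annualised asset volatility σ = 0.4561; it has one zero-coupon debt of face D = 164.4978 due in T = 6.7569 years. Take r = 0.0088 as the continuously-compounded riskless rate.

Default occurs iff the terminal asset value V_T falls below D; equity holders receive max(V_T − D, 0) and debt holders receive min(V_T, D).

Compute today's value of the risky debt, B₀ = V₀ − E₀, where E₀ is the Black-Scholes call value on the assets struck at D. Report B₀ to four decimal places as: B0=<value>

d₁ = [ln(V₀/D) + (r + σ²/2)T] / (σ√T)
   = [ln(540.3319/164.4978) + (0.0088 + 0.5·0.4561²)·6.7569] / (0.4561·√6.7569)
   = [1.189286 + 0.762270] / 1.185588 = 1.646066
d₂ = d₁ − σ√T = 1.646066 − 1.185588 = 0.460478
N(d₁) = 0.950125,  N(d₂) = 0.677414,  e^(−rT) = 0.942273
E₀ = V₀·N(d₁) − D·e^(−rT)·N(d₂)
   = 540.3319·0.950125 − 164.4978·0.942273·0.677414 = 408.382531
B₀ = V₀ − E₀ = 540.3319 − 408.382531 = 131.949369

B0=131.9494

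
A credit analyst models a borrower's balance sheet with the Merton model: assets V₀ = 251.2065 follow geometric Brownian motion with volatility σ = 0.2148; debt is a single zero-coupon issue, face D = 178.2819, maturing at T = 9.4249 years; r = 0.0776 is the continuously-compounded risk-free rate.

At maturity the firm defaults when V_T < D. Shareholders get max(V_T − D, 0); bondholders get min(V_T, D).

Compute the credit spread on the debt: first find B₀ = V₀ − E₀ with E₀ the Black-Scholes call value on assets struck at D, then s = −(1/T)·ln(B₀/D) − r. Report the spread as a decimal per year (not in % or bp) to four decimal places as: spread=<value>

spread=0.0025

d₁ = [ln(V₀/D) + (r + σ²/2)T] / (σ√T)
   = [ln(251.2065/178.2819) + (0.0776 + 0.5·0.2148²)·9.4249] / (0.2148·√9.4249)
   = [0.342909 + 0.948800] / 0.659436 = 1.958809
d₂ = d₁ − σ√T = 1.958809 − 0.659436 = 1.299373
N(d₁) = 0.974932,  N(d₂) = 0.903092,  e^(−rT) = 0.481248
E₀ = V₀·N(d₁) − D·e^(−rT)·N(d₂)
   = 251.2065·0.974932 − 178.2819·0.481248·0.903092 = 167.426021
B₀ = V₀ − E₀ = 251.2065 − 167.426021 = 83.780479
spread = −(1/T)·ln(B₀/D) − r = −(1/9.4249)·ln(83.780479/178.2819) − 0.0776 = 0.00252456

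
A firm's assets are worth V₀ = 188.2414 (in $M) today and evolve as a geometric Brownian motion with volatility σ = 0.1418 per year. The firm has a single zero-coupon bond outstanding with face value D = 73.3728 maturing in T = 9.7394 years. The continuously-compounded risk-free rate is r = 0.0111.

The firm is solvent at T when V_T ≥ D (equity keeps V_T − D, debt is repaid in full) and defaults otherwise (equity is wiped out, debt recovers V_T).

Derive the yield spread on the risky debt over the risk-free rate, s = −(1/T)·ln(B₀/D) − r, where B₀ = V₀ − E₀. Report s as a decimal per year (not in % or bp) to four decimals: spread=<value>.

spread=0.0002

d₁ = [ln(V₀/D) + (r + σ²/2)T] / (σ√T)
   = [ln(188.2414/73.3728) + (0.0111 + 0.5·0.1418²)·9.7394] / (0.1418·√9.7394)
   = [0.942172 + 0.206024] / 0.442530 = 2.594618
d₂ = d₁ − σ√T = 2.594618 − 0.442530 = 2.152089
N(d₁) = 0.995265,  N(d₂) = 0.984305,  e^(−rT) = 0.897531
E₀ = V₀·N(d₁) − D·e^(−rT)·N(d₂)
   = 188.2414·0.995265 − 73.3728·0.897531·0.984305 = 122.529330
B₀ = V₀ − E₀ = 188.2414 − 122.529330 = 65.712070
spread = −(1/T)·ln(B₀/D) − r = −(1/9.7394)·ln(65.712070/73.3728) − 0.0111 = 0.00022212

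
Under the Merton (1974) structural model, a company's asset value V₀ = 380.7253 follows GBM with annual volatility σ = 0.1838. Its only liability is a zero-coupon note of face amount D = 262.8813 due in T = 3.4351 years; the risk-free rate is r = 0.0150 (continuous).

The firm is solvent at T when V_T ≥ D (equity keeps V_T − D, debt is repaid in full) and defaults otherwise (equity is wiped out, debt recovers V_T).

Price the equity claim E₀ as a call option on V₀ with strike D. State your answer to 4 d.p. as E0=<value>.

E0=136.4348

d₁ = [ln(V₀/D) + (r + σ²/2)T] / (σ√T)
   = [ln(380.7253/262.8813) + (0.0150 + 0.5·0.1838²)·3.4351] / (0.1838·√3.4351)
   = [0.370376 + 0.109550] / 0.340655 = 1.408829
d₂ = d₁ − σ√T = 1.408829 − 0.340655 = 1.068173
N(d₁) = 0.920557,  N(d₂) = 0.857279,  e^(−rT) = 0.949778
E₀ = V₀·N(d₁) − D·e^(−rT)·N(d₂)
   = 380.7253·0.920557 − 262.8813·0.949778·0.857279 = 136.434848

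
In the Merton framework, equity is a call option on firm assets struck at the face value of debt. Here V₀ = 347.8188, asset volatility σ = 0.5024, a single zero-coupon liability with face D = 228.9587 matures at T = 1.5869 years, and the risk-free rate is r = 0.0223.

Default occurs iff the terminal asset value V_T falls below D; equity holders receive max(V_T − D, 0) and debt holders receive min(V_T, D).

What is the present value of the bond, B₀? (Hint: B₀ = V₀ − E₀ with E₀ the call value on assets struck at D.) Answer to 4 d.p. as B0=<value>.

d₁ = [ln(V₀/D) + (r + σ²/2)T] / (σ√T)
   = [ln(347.8188/228.9587) + (0.0223 + 0.5·0.5024²)·1.5869] / (0.5024·√1.5869)
   = [0.418140 + 0.235659] / 0.632884 = 1.033047
d₂ = d₁ − σ√T = 1.033047 − 0.632884 = 0.400162
N(d₁) = 0.849209,  N(d₂) = 0.655482,  e^(−rT) = 0.965231
E₀ = V₀·N(d₁) − D·e^(−rT)·N(d₂)
   = 347.8188·0.849209 − 228.9587·0.965231·0.655482 = 150.510730
B₀ = V₀ − E₀ = 347.8188 − 150.510730 = 197.308070

B0=197.3081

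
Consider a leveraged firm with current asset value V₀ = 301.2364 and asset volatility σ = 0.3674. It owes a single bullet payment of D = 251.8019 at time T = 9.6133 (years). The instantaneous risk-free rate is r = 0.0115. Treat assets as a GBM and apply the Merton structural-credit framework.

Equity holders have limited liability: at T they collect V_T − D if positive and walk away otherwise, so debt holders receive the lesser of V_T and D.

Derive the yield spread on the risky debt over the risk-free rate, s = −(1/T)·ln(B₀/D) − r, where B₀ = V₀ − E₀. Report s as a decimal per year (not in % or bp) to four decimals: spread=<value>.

d₁ = [ln(V₀/D) + (r + σ²/2)T] / (σ√T)
   = [ln(301.2364/251.8019) + (0.0115 + 0.5·0.3674²)·9.6133] / (0.3674·√9.6133)
   = [0.179253 + 0.759368] / 1.139136 = 0.823976
d₂ = d₁ − σ√T = 0.823976 − 1.139136 = -0.315159
N(d₁) = 0.795023,  N(d₂) = 0.376320,  e^(−rT) = 0.895339
E₀ = V₀·N(d₁) − D·e^(−rT)·N(d₂)
   = 301.2364·0.795023 − 251.8019·0.895339·0.376320 = 154.649321
B₀ = V₀ − E₀ = 301.2364 − 154.649321 = 146.587079
spread = −(1/T)·ln(B₀/D) − r = −(1/9.6133)·ln(146.587079/251.8019) − 0.0115 = 0.04477860

spread=0.0448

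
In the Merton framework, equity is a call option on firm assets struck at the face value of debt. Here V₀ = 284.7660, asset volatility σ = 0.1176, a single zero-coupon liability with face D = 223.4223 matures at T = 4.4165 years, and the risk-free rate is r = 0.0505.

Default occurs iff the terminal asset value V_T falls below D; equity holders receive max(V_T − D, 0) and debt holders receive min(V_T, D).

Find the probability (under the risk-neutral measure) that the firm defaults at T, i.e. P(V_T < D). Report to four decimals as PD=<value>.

PD=0.0392

d₁ = [ln(V₀/D) + (r + σ²/2)T] / (σ√T)
   = [ln(284.7660/223.4223) + (0.0505 + 0.5·0.1176²)·4.4165] / (0.1176·√4.4165)
   = [0.242604 + 0.253573] / 0.247142 = 2.007660
d₂ = d₁ − σ√T = 2.007660 − 0.247142 = 1.760518
risk-neutral PD = N(−d₂) = N(-1.760518) = 0.039160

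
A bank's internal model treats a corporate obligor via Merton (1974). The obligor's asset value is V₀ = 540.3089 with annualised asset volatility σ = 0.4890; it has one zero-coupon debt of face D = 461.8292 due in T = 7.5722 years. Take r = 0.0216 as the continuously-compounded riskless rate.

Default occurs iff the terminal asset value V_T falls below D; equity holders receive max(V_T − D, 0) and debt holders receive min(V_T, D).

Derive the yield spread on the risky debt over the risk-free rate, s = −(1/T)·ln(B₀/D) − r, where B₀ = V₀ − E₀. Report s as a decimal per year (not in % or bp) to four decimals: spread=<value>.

d₁ = [ln(V₀/D) + (r + σ²/2)T] / (σ√T)
   = [ln(540.3089/461.8292) + (0.0216 + 0.5·0.4890²)·7.5722] / (0.4890·√7.5722)
   = [0.156946 + 1.068896] / 1.345612 = 0.910992
d₂ = d₁ − σ√T = 0.910992 − 1.345612 = -0.434620
N(d₁) = 0.818850,  N(d₂) = 0.331919,  e^(−rT) = 0.849116
E₀ = V₀·N(d₁) − D·e^(−rT)·N(d₂)
   = 540.3089·0.818850 − 461.8292·0.849116·0.331919 = 312.271131
B₀ = V₀ − E₀ = 540.3089 − 312.271131 = 228.037769
spread = −(1/T)·ln(B₀/D) − r = −(1/7.5722)·ln(228.037769/461.8292) − 0.0216 = 0.07159403

spread=0.0716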